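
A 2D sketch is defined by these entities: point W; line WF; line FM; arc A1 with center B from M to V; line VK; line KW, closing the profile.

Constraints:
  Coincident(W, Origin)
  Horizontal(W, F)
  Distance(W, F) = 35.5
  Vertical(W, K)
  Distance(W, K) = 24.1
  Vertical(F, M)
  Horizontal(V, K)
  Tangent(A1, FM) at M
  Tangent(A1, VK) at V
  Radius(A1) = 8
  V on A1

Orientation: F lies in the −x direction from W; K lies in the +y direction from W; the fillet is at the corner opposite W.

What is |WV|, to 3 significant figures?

36.6

W is at the origin; WF is horizontal with |WF| = 35.5 and F on the −x side, so F = (-35.5, 0.00). WK is vertical with |WK| = 24.1 and K on the +y side, so K = (0.00, 24.1). The virtual corner opposite W is at (-35.5, 24.1). Tangency of A1 to FM means the radius BM is perpendicular to FM and tangency of A1 to VK means the radius BV is perpendicular to VK, with radius 8.0, so the center B sits 8.0 in from both sides at B = (-27.5, 16.1). That places the tangent points at M = (-35.5, 16.1) on FM and V = (-27.5, 24.1) on VK. Then |WV| = |V − W| = 36.6.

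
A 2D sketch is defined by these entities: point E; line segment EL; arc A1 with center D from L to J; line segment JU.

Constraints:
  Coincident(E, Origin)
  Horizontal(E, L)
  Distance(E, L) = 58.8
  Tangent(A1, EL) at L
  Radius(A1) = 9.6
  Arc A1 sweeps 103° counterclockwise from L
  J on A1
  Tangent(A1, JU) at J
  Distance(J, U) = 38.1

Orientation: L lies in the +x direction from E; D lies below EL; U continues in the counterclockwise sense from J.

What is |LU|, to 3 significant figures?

48.9

E is at the origin; EL is horizontal with |EL| = 58.8 and L on the +x side, so L = (58.8, 0.00). Since A1 is tangent to EL there, DL ⟂ EL, so D = L + (0, -9.6) = (58.8, -9.60). On A1, L sits at bearing 90° from D; a 103° counterclockwise sweep puts J at bearing 193°, so J = D + 9.6·(cos 193°, sin 193°) = (49.4, -11.8). Tangency of A1 to JU means the radius DJ is perpendicular to JU, so JU runs along (−sin 193°, cos 193°); with |JU| = 38.1, U = (58.0, -48.9). Then |LU| = |U − L| = 48.9.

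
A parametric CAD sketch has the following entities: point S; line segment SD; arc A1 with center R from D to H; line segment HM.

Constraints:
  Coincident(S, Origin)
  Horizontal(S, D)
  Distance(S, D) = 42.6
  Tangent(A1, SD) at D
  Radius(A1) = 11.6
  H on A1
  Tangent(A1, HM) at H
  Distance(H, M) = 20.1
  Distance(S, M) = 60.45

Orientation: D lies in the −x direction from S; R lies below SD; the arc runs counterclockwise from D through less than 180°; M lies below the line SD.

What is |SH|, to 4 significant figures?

55.72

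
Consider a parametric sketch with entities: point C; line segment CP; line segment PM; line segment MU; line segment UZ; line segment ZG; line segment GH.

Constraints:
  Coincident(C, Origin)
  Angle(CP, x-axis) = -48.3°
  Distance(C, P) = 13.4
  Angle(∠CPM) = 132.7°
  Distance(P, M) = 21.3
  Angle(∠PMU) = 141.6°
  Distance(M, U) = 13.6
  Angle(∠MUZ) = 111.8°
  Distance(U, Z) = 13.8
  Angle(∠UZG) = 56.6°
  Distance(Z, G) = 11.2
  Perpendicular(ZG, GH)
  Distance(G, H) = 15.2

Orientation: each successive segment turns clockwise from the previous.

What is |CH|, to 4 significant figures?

42.06

∠UZG = 56.6° gives ZG at 34.40° from the x-axis; with |ZG| = 11.2, G = (-6.148, -29.44). The perpendicularity gives GH at right angles to ZG, so GH runs at -55.60°; with |GH| = 15.2, H = (2.440, -41.99). Then |CH| = |H − C| = 42.06.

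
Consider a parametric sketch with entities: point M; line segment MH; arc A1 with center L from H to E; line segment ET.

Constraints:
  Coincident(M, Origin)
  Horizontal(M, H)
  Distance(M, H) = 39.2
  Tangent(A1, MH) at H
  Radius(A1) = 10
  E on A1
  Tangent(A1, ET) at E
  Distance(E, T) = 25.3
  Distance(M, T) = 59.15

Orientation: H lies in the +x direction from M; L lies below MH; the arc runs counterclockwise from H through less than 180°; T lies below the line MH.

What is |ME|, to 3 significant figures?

35.2

Checks: ∠(LH, HM) = 90.00° ✓; |LE| = 10.00 ✓; ∠(LE, ET) = 90.00° ✓; |ET| = 25.30 ✓; |MT| = 59.15 ✓.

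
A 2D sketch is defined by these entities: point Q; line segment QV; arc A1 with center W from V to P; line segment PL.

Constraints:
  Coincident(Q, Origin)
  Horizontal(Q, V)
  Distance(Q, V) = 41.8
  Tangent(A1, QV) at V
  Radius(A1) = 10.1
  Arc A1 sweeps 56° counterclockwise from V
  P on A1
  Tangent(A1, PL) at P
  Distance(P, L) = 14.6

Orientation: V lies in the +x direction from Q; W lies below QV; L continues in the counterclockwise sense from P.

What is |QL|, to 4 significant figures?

30.20

On A1, V sits at bearing 90° from W; a 56° counterclockwise sweep puts P at bearing 146°, so P = W + 10.1·(cos 146°, sin 146°) = (33.43, -4.452). Tangency of A1 to PL means the radius WP is perpendicular to PL, so PL runs along (−sin 146°, cos 146°); with |PL| = 14.6, L = (25.26, -16.56). Then |QL| = |L − Q| = 30.20.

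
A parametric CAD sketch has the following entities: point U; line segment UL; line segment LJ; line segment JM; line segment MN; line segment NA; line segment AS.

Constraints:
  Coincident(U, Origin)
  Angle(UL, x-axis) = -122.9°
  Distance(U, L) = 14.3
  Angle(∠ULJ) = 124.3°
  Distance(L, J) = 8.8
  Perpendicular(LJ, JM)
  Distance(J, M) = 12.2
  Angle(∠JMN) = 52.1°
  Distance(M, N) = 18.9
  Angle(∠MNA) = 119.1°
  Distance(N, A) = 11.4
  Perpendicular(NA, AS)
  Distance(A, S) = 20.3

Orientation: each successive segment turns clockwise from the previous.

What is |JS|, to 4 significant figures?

10.24

U is at the origin; UL runs at -122.9° with length 14.3, so L = (-7.767, -12.01). ∠ULJ = 124.3° gives LJ at -178.6° from the x-axis; with |LJ| = 8.8, J = (-16.56, -12.22). LJ ⟂ JM, so JM runs at 91.40°; with |JM| = 12.2, M = (-16.86, -0.02521). ∠JMN = 52.1° gives MN at -36.50° from the x-axis; with |MN| = 18.9, N = (-1.670, -11.27). ∠MNA = 119.1° gives NA at -97.40° from the x-axis; with |NA| = 11.4, A = (-3.138, -22.57). The perpendicularity gives AS at right angles to NA, so AS runs at 172.6°; with |AS| = 20.3, S = (-23.27, -19.96). Then |JS| = |S − J| = 10.24.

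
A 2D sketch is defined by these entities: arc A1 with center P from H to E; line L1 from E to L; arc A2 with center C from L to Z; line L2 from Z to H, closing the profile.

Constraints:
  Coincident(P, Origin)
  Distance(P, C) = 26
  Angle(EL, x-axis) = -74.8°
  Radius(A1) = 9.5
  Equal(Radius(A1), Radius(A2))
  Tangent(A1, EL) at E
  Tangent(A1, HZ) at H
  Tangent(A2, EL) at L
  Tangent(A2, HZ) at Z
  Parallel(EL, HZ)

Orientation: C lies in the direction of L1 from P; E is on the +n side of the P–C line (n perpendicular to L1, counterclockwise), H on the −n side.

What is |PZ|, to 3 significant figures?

27.7

The slot axis is L1's direction at -74.8°, so u = (cos -74.8°, sin -74.8°) = (0.262, -0.965) and n = (−sin -74.8°, cos -74.8°) = (0.965, 0.262). P is at the origin and C lies 26.0 along u from P, so C = 26.0·u = (6.82, -25.1). Tangency of A1 to both parallel lines with radius 9.5 puts E and H at P ± 9.5·n: E = (9.17, 2.49), H = (-9.17, -2.49). Equal radii place L and Z the same way about C: L = C + 9.5·n = (16.0, -22.6), Z = C − 9.5·n = (-2.35, -27.6). Then |PZ| = |Z − P| = 27.7.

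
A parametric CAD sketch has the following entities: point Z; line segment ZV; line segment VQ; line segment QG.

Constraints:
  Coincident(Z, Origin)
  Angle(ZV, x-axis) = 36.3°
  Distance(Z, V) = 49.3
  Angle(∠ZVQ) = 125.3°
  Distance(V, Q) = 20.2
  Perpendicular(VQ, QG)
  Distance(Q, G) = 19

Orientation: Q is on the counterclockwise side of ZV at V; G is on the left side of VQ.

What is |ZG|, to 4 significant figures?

53.12

Z is at the origin; ZV runs at 36.3° with length 49.3, so V = 49.3·(cos 36.3°, sin 36.3°) = (39.73, 29.19). ∠ZVQ = 125.3°, so VQ runs at 36.3° + (180° − 125.3°) = 91.00° from the x-axis; with |VQ| = 20.2, Q = V + 20.2·(cos 91.00°, sin 91.00°) = (39.38, 49.38). The perpendicularity gives QG at right angles to VQ; with |QG| = 19.0 on the left of VQ, G = Q + 19.0·(-0.9998, -0.01745) = (20.38, 49.05). Then |ZG| = |G − Z| = 53.12.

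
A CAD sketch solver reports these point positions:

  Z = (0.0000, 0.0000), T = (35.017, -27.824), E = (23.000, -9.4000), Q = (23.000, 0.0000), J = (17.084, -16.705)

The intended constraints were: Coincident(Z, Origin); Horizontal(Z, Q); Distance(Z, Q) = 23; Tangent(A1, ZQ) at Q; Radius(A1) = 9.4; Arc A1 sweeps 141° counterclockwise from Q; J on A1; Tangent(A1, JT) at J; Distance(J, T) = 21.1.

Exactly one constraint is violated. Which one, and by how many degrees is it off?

Tangent(A1, JT) at J — off by 7.20°.

Z = (0.00, 0.00) ✓; Z.y = 0.00, Q.y = 0.00 ✓; |ZQ| = 23.00 ✓; ∠(EQ, QZ) = 90.00° ✓; |EQ| = 9.400 ✓; bearing(E→J) − bearing(E→Q) = 141.0° ✓; |EJ| = 9.400 ✓; ∠(EJ, JT) = 82.80° ✗; |JT| = 21.10 ✓.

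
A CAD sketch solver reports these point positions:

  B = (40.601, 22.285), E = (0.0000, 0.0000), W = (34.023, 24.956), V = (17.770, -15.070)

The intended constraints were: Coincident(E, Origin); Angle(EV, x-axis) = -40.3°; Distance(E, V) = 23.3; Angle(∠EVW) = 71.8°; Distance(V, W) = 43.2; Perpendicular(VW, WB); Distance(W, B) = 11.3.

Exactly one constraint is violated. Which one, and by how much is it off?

Distance(W, B) = 11.3 — off by 4.20.

E = (0.00, 0.00) ✓; EV at -40.30° ✓; |EV| = 23.30 ✓; ∠EVW = 71.80° ✓; |VW| = 43.20 ✓; ∠(VW, WB) = 90.00° ✓; |WB| = 7.100 ✗.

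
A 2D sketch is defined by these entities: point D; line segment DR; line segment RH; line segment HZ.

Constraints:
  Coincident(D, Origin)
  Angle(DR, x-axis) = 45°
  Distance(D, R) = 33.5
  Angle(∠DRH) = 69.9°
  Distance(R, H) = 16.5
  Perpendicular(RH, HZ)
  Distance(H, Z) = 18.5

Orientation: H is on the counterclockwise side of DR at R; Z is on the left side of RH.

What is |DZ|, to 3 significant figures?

13.9

D is at the origin; DR runs at 45.0° with length 33.5, so R = 33.5·(cos 45.0°, sin 45.0°) = (23.7, 23.7). ∠DRH = 69.9°, so RH runs at 45.0° + (180° − 69.9°) = 155° from the x-axis; with |RH| = 16.5, H = R + 16.5·(cos 155°, sin 155°) = (8.72, 30.6). RH is perpendicular to HZ; with |HZ| = 18.5 on the left of RH, Z = H + 18.5·(-0.421, -0.907) = (0.933, 13.9). Then |DZ| = |Z − D| = 13.9.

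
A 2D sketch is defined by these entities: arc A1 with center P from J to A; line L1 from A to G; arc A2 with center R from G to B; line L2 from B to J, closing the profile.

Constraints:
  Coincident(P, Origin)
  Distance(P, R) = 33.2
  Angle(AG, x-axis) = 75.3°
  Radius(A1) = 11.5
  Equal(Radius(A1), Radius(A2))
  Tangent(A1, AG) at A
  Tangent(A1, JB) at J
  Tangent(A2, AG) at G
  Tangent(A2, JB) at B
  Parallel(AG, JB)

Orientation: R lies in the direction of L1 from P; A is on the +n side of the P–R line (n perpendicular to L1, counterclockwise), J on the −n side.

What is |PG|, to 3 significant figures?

35.1

Tangency of A1 to both parallel lines with radius 11.5 puts A and J at P ± 11.5·n: A = (-11.1, 2.92), J = (11.1, -2.92). Equal radii place G and B the same way about R: G = R + 11.5·n = (-2.70, 35.0), B = R − 11.5·n = (19.5, 29.2). Then |PG| = |G − P| = 35.1.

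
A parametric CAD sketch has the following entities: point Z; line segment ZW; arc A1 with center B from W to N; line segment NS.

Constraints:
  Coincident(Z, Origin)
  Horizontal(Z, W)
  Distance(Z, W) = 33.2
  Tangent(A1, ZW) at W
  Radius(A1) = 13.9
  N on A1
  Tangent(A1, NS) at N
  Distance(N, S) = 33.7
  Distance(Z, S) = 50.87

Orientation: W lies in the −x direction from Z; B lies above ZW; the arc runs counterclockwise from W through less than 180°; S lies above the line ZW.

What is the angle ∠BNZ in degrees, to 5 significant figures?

145.87°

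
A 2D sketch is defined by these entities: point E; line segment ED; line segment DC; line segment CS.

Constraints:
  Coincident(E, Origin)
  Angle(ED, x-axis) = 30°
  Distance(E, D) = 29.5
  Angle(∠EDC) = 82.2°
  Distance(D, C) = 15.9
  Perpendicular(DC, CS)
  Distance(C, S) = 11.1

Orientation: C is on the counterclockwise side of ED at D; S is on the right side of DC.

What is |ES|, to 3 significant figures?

42.0

E is at the origin; ED runs at 30.0° with length 29.5, so D = 29.5·(cos 30.0°, sin 30.0°) = (25.5, 14.7). ∠EDC = 82.2°, so DC runs at 30.0° + (180° − 82.2°) = 128° from the x-axis; with |DC| = 15.9, C = D + 15.9·(cos 128°, sin 128°) = (15.8, 27.3). DC ⟂ CS; with |CS| = 11.1 on the right of DC, S = C + 11.1·(0.790, 0.613) = (24.6, 34.1). Then |ES| = |S − E| = 42.0.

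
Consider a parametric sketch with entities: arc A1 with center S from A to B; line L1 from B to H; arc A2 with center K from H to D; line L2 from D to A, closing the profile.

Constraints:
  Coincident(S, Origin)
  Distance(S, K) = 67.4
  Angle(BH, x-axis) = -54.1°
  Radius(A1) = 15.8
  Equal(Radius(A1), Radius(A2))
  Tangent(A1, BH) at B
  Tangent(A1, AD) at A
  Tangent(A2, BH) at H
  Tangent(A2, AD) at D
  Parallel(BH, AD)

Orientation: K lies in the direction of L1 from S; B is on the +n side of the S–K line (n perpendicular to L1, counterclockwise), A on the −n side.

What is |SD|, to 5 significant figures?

69.227

The slot axis is L1's direction at -54.1°, so u = (cos -54.1°, sin -54.1°) = (0.58637, -0.81004) and n = (−sin -54.1°, cos -54.1°) = (0.81004, 0.58637). S is at the origin and K lies 67.4 along u from S, so K = 67.4·u = (39.521, -54.597). Tangency of A1 to both parallel lines with radius 15.8 puts B and A at S ± 15.8·n: B = (12.799, 9.2647), A = (-12.799, -9.2647). Equal radii place H and D the same way about K: H = K + 15.8·n = (52.320, -45.332), D = K − 15.8·n = (26.723, -63.861). Then |SD| = |D − S| = 69.227.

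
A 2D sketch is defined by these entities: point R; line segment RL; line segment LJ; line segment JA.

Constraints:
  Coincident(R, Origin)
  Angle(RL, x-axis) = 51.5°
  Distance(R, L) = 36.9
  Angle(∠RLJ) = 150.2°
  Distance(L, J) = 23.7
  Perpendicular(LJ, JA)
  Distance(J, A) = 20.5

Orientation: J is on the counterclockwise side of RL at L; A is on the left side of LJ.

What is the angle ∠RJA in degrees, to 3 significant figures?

71.8°

∠RLJ = 150.2°, so LJ runs at 51.5° + (180° − 150.2°) = 81.3° from the x-axis; with |LJ| = 23.7, J = L + 23.7·(cos 81.3°, sin 81.3°) = (26.6, 52.3). LJ ⟂ JA; with |JA| = 20.5 on the left of LJ, A = J + 20.5·(-0.988, 0.151) = (6.29, 55.4). Then cos ∠RJA = JR·JA / (|JR||JA|), giving 71.8°.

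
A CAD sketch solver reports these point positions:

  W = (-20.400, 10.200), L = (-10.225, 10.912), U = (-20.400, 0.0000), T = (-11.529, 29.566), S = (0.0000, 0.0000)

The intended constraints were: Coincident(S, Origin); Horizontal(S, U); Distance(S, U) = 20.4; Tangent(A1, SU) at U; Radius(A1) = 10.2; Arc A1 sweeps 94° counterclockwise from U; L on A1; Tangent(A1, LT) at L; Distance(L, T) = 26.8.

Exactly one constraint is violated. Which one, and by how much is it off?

Distance(L, T) = 26.8 — off by 8.10.

S = (0.00, 0.00) ✓; S.y = 0.00, U.y = 0.00 ✓; |SU| = 20.40 ✓; ∠(WU, US) = 90.00° ✓; |WU| = 10.20 ✓; bearing(W→L) − bearing(W→U) = 94.00° ✓; |WL| = 10.20 ✓; ∠(WL, LT) = 90.00° ✓; |LT| = 18.70 ✗.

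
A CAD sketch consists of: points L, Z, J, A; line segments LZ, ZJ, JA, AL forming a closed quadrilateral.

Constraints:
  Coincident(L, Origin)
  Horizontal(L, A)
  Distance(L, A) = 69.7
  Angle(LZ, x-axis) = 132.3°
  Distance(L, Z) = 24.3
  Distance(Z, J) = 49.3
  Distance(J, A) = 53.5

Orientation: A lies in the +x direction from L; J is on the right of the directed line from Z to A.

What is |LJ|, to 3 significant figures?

25.1

L is at the origin; LA is horizontal with |LA| = 69.7 and A in +x, so A = (69.7, 0). LZ runs at 132.3° with |LZ| = 24.3, so Z = (-16.4, 18.0). J is determined by |ZJ| = 49.3 and |JA| = 53.5 together: it lies at the intersection of circle(Z, 49.3) and circle(A, 53.5). With |ZA| = 87.9, the foot of the radical line on ZA is 41.5 from Z and the perpendicular offset is √(49.3² − 41.5²) = 26.6. Taking the right-of-ZA solution: J = (18.8, -16.6).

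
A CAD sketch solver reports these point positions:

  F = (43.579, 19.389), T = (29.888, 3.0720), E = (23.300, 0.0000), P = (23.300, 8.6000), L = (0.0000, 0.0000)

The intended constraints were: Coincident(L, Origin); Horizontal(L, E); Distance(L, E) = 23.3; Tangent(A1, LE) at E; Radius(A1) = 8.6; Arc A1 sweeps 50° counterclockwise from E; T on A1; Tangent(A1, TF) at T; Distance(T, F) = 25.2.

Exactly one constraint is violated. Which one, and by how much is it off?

Distance(T, F) = 25.2 — off by 3.90.

L = (0.00, 0.00) ✓; L.y = 0.00, E.y = 0.00 ✓; |LE| = 23.30 ✓; ∠(PE, EL) = 90.00° ✓; |PE| = 8.600 ✓; bearing(P→T) − bearing(P→E) = 50.00° ✓; |PT| = 8.600 ✓; ∠(PT, TF) = 90.00° ✓; |TF| = 21.30 ✗.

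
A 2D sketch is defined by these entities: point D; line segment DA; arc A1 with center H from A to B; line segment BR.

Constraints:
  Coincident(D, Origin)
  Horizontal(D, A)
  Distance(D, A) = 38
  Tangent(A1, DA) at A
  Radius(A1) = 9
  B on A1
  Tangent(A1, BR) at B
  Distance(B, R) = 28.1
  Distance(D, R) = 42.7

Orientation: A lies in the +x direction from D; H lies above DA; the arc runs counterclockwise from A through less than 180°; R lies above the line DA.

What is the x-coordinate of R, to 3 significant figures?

24.3

D is at the origin; D and A share the same y with |DA| = 38.0 and A on the +x side, so A = (38.0, 0.00). The tangent condition forces HA to be normal to DA, so H = A + (0, 9) = (38.0, 9.00). Since HB ⟂ BR (tangency), |HR| = √(9.0² + 28.1²) = 29.5 regardless of where B sits on A1. So R lies on both circle(D, 42.7) and circle(H, 29.5); the above-DA intersection is R = (24.3, 35.1). B is the foot of the tangent from R: B = (44.3, 15.4).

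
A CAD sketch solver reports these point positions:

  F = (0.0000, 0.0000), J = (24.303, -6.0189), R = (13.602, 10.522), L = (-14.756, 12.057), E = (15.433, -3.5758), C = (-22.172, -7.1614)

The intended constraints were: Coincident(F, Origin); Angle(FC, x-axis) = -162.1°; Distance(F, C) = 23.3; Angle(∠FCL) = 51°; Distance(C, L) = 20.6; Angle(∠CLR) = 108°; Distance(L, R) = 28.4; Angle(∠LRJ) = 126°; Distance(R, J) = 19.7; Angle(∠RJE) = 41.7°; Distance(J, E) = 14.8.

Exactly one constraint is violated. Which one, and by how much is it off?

Distance(J, E) = 14.8 — off by 5.60.

F = (0.00, 0.00) ✓; FC at -162.1° ✓; |FC| = 23.30 ✓; ∠FCL = 51.00° ✓; |CL| = 20.60 ✓; ∠CLR = 108.0° ✓; |LR| = 28.40 ✓; ∠LRJ = 126.0° ✓; |RJ| = 19.70 ✓; ∠RJE = 41.70° ✓; |JE| = 9.200 ✗.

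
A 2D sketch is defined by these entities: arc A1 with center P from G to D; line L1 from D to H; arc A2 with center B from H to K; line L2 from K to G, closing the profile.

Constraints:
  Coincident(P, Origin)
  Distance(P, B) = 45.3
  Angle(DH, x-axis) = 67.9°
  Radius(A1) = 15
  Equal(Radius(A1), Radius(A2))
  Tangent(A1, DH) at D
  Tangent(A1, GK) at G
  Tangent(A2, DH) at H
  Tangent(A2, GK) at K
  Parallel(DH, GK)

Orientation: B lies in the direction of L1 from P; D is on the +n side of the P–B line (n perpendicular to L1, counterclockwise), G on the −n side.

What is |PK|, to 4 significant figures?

47.72

Tangency of A1 to both parallel lines with radius 15.0 puts D and G at P ± 15.0·n: D = (-13.90, 5.643), G = (13.90, -5.643). Equal radii place H and K the same way about B: H = B + 15.0·n = (3.145, 47.62), K = B − 15.0·n = (30.94, 36.33). Then |PK| = |K − P| = 47.72.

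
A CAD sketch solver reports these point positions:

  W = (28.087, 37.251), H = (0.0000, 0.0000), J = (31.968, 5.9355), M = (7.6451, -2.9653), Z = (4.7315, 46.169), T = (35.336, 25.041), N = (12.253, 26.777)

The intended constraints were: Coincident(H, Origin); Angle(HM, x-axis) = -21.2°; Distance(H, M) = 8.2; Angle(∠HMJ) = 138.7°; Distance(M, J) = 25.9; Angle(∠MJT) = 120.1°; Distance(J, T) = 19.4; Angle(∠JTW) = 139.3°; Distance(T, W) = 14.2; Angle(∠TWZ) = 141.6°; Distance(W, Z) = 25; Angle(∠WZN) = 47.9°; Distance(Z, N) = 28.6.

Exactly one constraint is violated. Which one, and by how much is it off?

Distance(Z, N) = 28.6 — off by 7.80.

H = (0.00, 0.00) ✓; HM at -21.20° ✓; |HM| = 8.200 ✓; ∠HMJ = 138.7° ✓; |MJ| = 25.90 ✓; ∠MJT = 120.1° ✓; |JT| = 19.40 ✓; ∠JTW = 139.3° ✓; |TW| = 14.20 ✓; ∠TWZ = 141.6° ✓; |WZ| = 25.00 ✓; ∠WZN = 47.90° ✓; |ZN| = 20.80 ✗.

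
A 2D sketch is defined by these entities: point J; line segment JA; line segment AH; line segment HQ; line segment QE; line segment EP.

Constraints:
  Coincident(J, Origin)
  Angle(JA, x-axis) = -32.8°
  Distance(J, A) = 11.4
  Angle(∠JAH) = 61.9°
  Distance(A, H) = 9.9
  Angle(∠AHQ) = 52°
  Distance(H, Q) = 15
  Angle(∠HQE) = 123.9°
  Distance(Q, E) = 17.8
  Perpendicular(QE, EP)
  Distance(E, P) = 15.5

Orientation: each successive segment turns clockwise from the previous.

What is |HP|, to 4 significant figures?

26.34

J is at the origin; JA runs at -32.8° with length 11.4, so A = (9.582, -6.175). ∠JAH = 61.9° gives AH at -150.9° from the x-axis; with |AH| = 9.9, H = (0.9321, -10.99). ∠AHQ = 52.0° gives HQ at 81.10° from the x-axis; with |HQ| = 15.0, Q = (3.253, 3.829). ∠HQE = 123.9° gives QE at 25.00° from the x-axis; with |QE| = 17.8, E = (19.39, 11.35). The perpendicularity gives EP at right angles to QE, so EP runs at -65.00°; with |EP| = 15.5, P = (25.94, -2.696). Then |HP| = |P − H| = 26.34.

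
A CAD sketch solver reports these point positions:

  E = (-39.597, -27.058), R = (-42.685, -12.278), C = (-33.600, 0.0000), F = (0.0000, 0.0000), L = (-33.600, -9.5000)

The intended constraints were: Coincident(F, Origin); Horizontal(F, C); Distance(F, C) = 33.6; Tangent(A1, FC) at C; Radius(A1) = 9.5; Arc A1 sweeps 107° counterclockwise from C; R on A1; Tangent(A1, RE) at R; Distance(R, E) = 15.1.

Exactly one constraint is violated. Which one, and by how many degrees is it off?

Tangent(A1, RE) at R — off by 5.20°.

F = (0.00, 0.00) ✓; F.y = 0.00, C.y = 0.00 ✓; |FC| = 33.60 ✓; ∠(LC, CF) = 90.00° ✓; |LC| = 9.500 ✓; bearing(L→R) − bearing(L→C) = 107.0° ✓; |LR| = 9.500 ✓; ∠(LR, RE) = 95.20° ✗; |RE| = 15.10 ✓.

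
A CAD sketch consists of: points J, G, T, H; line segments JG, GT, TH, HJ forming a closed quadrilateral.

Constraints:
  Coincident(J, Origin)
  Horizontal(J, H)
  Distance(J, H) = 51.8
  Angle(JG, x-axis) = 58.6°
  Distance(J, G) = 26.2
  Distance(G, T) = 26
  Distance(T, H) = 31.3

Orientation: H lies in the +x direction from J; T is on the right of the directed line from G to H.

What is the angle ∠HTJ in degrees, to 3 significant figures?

168°

J is at the origin; JH is horizontal with |JH| = 51.8 and H in +x, so H = (51.8, 0). JG runs at 58.6° with |JG| = 26.2, so G = (13.7, 22.4). T is determined by |GT| = 26.0 and |TH| = 31.3 together: it lies at the intersection of circle(G, 26.0) and circle(H, 31.3). With |GH| = 44.2, the foot of the radical line on GH is 18.7 from G and the perpendicular offset is √(26.0² − 18.7²) = 18.1. Taking the right-of-GH solution: T = (20.6, -2.69).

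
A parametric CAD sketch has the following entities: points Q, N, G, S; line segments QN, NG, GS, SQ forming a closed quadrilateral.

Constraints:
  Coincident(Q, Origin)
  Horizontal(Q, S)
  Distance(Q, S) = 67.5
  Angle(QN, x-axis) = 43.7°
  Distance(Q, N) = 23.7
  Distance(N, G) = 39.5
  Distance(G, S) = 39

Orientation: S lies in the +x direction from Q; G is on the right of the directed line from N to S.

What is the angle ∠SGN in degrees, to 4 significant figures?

84.85°

Q is at the origin; QS is horizontal with |QS| = 67.5 and S in +x, so S = (67.5, 0). QN runs at 43.7° with |QN| = 23.7, so N = (17.13, 16.37). G is determined by |NG| = 39.5 and |GS| = 39.0 together: it lies at the intersection of circle(N, 39.5) and circle(S, 39.0). With |NS| = 52.96, the foot of the radical line on NS is 26.85 from N and the perpendicular offset is √(39.5² − 26.85²) = 28.97. Taking the right-of-NS solution: G = (33.71, -19.48).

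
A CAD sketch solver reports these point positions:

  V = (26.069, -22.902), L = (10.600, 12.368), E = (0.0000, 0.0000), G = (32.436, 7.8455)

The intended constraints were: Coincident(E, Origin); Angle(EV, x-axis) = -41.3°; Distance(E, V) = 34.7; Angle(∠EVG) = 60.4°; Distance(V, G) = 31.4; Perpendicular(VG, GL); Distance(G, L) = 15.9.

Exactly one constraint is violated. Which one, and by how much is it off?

Distance(G, L) = 15.9 — off by 6.40.

E = (0.00, 0.00) ✓; EV at -41.30° ✓; |EV| = 34.70 ✓; ∠EVG = 60.40° ✓; |VG| = 31.40 ✓; ∠(VG, GL) = 90.00° ✓; |GL| = 22.30 ✗.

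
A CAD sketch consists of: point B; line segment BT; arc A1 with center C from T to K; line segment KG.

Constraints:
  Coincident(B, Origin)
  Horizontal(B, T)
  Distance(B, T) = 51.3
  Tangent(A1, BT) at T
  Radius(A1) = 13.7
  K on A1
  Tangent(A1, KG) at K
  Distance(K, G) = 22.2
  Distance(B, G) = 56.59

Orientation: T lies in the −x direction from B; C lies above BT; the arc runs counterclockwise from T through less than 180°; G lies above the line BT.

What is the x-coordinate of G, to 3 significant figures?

-41.9

Checks: |CK| = 13.70 ✓; ∠(CK, KG) = 90.00° ✓; |KG| = 22.20 ✓; |BG| = 56.59 ✓.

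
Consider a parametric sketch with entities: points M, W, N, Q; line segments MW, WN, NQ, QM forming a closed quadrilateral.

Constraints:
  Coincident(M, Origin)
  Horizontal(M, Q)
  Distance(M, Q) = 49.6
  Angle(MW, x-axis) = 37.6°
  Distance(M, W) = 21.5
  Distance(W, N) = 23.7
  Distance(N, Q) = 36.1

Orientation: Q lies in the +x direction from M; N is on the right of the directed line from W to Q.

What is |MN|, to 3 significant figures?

18.4

Checks: |WN| = 23.70 ✓; |NQ| = 36.10 ✓.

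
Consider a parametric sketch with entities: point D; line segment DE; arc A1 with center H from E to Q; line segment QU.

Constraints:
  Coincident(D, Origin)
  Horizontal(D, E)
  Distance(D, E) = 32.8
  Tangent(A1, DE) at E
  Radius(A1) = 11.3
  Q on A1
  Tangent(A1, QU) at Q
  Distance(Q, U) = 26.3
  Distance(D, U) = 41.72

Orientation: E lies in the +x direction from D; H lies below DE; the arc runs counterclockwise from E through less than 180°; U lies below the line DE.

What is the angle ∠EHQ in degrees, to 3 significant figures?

86.1°

Checks: |HQ| = 11.30 ✓; ∠(HQ, QU) = 90.00° ✓; |QU| = 26.30 ✓; |DU| = 41.72 ✓.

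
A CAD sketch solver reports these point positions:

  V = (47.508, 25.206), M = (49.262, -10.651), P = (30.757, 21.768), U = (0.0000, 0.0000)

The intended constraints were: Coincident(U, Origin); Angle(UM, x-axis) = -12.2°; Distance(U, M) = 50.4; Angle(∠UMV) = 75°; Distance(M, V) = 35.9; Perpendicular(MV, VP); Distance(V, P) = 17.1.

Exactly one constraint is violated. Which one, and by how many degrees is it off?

Perpendicular(MV, VP) — off by 8.80°.

U = (0.00, 0.00) ✓; UM at -12.20° ✓; |UM| = 50.40 ✓; ∠UMV = 75.00° ✓; |MV| = 35.90 ✓; ∠(MV, VP) = 98.80° ✗; |VP| = 17.10 ✓.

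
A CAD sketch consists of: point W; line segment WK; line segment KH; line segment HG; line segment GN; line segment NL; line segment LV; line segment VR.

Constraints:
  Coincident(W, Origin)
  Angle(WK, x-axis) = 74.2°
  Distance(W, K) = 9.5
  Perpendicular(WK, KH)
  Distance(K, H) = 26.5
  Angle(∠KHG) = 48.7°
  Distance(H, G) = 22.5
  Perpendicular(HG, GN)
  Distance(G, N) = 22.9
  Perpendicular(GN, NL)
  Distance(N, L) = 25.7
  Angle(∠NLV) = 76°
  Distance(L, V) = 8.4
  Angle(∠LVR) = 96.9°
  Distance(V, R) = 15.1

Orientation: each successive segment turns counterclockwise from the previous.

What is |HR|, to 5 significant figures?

21.610

W is at the origin; WK runs at 74.2° with length 9.5, so K = (2.5867, 9.1411). WK ⟂ KH, so KH runs at 164.20°; with |KH| = 26.5, H = (-22.912, 16.356). ∠KHG = 48.7° gives HG at -64.500° from the x-axis; with |HG| = 22.5, G = (-13.226, -3.9517). The perpendicularity gives GN at right angles to HG, so GN runs at 25.500°; with |GN| = 22.9, N = (7.4436, 5.9070). GN is perpendicular to NL, so NL runs at 115.50°; with |NL| = 25.7, L = (-3.6205, 29.103). ∠NLV = 76.0° gives LV at -140.50° from the x-axis; with |LV| = 8.4, V = (-10.102, 23.760). ∠LVR = 96.9° gives VR at -57.400° from the x-axis; with |VR| = 15.1, R = (-1.9668, 11.039). Then |HR| = |R − H| = 21.610.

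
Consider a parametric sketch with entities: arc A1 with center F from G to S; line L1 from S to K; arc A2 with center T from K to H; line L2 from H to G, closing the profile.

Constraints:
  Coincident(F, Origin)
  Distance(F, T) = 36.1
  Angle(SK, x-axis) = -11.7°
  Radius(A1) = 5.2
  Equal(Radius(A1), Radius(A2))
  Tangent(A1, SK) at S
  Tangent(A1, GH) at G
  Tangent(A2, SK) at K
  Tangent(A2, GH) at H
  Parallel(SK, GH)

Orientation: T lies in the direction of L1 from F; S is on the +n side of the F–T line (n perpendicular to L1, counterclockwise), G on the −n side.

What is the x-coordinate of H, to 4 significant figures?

34.30

The slot axis is L1's direction at -11.7°, so u = (cos -11.7°, sin -11.7°) = (0.9792, -0.2028) and n = (−sin -11.7°, cos -11.7°) = (0.2028, 0.9792). F is at the origin and T lies 36.1 along u from F, so T = 36.1·u = (35.35, -7.321). Tangency of A1 to both parallel lines with radius 5.2 puts S and G at F ± 5.2·n: S = (1.054, 5.092), G = (-1.054, -5.092). Equal radii place K and H the same way about T: K = T + 5.2·n = (36.40, -2.229), H = T − 5.2·n = (34.30, -12.41). So H.x = 34.30.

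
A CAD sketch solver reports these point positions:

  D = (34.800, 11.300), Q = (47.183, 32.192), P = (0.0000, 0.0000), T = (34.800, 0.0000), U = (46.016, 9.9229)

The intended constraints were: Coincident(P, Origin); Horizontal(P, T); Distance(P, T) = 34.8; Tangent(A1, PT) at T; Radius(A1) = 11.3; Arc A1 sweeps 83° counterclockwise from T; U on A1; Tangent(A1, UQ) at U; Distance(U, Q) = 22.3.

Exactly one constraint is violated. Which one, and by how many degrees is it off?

Tangent(A1, UQ) at U — off by 4.00°.

P = (0.00, 0.00) ✓; P.y = 0.00, T.y = 0.00 ✓; |PT| = 34.80 ✓; ∠(DT, TP) = 90.00° ✓; |DT| = 11.30 ✓; bearing(D→U) − bearing(D→T) = 83.00° ✓; |DU| = 11.30 ✓; ∠(DU, UQ) = 86.00° ✗; |UQ| = 22.30 ✓.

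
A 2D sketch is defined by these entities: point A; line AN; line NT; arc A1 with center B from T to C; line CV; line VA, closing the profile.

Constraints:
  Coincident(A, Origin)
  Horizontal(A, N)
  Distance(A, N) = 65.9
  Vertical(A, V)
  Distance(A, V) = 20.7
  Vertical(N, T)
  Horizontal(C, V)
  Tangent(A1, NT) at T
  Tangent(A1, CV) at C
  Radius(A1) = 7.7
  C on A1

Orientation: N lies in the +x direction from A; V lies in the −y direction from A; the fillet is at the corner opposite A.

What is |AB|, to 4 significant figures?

59.63

AV is vertical with |AV| = 20.7 and V on the −y side, so V = (0.000, -20.70). The virtual corner opposite A is at (65.90, -20.70). Tangency of A1 to NT means the radius BT is perpendicular to NT and A1 meets CV tangentially, so BC is at right angles to CV, with radius 7.7, so the center B sits 7.7 in from both sides at B = (58.20, -13.00). Then |AB| = |B − A| = 59.63.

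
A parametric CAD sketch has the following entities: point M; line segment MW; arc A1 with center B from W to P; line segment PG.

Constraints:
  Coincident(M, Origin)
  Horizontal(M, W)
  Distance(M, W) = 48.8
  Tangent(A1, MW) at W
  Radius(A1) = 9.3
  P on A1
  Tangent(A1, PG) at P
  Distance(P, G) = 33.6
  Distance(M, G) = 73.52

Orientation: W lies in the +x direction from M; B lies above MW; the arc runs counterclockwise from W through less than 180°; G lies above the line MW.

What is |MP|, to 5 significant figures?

58.734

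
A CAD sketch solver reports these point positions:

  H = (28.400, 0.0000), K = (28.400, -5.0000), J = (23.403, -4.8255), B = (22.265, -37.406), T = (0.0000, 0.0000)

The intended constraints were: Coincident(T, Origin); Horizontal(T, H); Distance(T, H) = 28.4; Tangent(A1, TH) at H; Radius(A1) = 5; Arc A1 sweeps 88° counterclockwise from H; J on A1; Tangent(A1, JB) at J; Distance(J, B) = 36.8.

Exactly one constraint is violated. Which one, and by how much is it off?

Distance(J, B) = 36.8 — off by 4.20.

T = (0.00, 0.00) ✓; T.y = 0.00, H.y = 0.00 ✓; |TH| = 28.40 ✓; ∠(KH, HT) = 90.00° ✓; |KH| = 5.000 ✓; bearing(K→J) − bearing(K→H) = 88.00° ✓; |KJ| = 5.000 ✓; ∠(KJ, JB) = 90.00° ✓; |JB| = 32.60 ✗.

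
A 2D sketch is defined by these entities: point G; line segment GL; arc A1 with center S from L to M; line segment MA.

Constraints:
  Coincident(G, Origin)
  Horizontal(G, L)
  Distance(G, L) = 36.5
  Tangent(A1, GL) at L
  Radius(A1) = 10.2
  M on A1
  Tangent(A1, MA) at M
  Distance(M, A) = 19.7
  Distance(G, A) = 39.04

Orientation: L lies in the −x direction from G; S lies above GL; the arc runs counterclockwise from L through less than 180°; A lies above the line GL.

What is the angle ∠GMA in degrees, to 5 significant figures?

108.31°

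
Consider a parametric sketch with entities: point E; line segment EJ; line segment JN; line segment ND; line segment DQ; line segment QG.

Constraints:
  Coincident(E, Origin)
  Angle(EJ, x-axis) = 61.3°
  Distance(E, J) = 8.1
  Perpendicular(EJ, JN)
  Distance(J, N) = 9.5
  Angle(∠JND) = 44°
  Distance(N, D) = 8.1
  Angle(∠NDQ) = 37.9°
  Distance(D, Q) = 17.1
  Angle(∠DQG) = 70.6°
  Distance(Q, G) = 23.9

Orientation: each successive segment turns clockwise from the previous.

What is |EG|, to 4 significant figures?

28.54

∠NDQ = 37.9° gives DQ at 53.20° from the x-axis; with |DQ| = 17.1, Q = (14.65, 14.10). ∠DQG = 70.6° gives QG at -56.20° from the x-axis; with |QG| = 23.9, G = (27.95, -5.763). Then |EG| = |G − E| = 28.54.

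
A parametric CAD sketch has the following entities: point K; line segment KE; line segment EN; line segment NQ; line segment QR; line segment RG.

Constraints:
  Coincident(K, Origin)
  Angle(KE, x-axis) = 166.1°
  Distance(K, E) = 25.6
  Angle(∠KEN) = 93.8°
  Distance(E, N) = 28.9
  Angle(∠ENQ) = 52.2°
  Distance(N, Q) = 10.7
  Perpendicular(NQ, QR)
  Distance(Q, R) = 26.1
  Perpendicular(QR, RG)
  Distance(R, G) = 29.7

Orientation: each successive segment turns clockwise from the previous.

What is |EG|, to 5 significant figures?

36.858

K is at the origin; KE runs at 166.1° with length 25.6, so E = (-24.850, 6.1498). ∠KEN = 93.8° gives EN at 79.900° from the x-axis; with |EN| = 28.9, N = (-19.782, 34.602). ∠ENQ = 52.2° gives NQ at -47.900° from the x-axis; with |NQ| = 10.7, Q = (-12.609, 26.663). NQ ⟂ QR, so QR runs at -137.90°; with |QR| = 26.1, R = (-31.974, 9.1647). The perpendicularity gives RG at right angles to QR, so RG runs at 132.10°; with |RG| = 29.7, G = (-51.886, 31.201). Then |EG| = |G − E| = 36.858.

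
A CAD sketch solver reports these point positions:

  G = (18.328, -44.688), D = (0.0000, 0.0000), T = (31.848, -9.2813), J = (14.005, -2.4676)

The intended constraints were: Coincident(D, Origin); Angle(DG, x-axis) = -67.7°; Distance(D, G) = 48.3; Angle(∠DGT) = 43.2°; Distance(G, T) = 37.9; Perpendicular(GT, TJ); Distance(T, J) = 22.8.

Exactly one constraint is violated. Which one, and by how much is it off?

Distance(T, J) = 22.8 — off by 3.70.

D = (0.00, 0.00) ✓; DG at -67.70° ✓; |DG| = 48.30 ✓; ∠DGT = 43.20° ✓; |GT| = 37.90 ✓; ∠(GT, TJ) = 90.00° ✓; |TJ| = 19.10 ✗.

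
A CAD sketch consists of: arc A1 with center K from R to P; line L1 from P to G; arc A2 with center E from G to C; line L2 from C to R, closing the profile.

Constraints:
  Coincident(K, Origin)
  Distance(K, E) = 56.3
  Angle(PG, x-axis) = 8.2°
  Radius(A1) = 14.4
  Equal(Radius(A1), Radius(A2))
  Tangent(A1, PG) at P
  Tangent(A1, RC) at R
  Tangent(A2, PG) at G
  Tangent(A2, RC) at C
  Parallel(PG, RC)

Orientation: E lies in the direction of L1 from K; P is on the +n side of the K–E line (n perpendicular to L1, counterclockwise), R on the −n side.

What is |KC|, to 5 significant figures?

58.112

Tangency of A1 to both parallel lines with radius 14.4 puts P and R at K ± 14.4·n: P = (-2.0539, 14.253), R = (2.0539, -14.253). Equal radii place G and C the same way about E: G = E + 14.4·n = (53.671, 22.283), C = E − 14.4·n = (57.778, -6.2228). Then |KC| = |C − K| = 58.112.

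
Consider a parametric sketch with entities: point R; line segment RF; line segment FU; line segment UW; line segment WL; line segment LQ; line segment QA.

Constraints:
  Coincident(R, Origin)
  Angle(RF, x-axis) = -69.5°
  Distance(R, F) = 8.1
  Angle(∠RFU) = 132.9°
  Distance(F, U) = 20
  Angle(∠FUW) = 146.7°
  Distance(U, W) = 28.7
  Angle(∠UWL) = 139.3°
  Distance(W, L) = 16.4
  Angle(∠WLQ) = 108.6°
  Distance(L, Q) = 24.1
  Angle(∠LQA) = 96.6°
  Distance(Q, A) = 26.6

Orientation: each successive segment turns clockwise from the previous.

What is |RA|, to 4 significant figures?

25.47

∠WLQ = 108.6° gives LQ at 98.00° from the x-axis; with |LQ| = 24.1, Q = (-50.42, -12.98). ∠LQA = 96.6° gives QA at 14.60° from the x-axis; with |QA| = 26.6, A = (-24.68, -6.276). Then |RA| = |A − R| = 25.47.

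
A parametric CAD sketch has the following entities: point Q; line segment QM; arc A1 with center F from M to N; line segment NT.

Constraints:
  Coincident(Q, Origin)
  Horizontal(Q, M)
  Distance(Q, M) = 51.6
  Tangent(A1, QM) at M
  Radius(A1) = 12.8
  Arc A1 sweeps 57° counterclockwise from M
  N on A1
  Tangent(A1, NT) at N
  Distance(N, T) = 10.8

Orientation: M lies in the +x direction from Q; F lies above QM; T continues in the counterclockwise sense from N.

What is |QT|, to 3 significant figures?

69.8

Q is at the origin; QM is horizontal with |QM| = 51.6 and M on the +x side, so M = (51.6, 0.00). Since A1 is tangent to QM there, FM ⟂ QM, so F = M + (0, 12.8) = (51.6, 12.8). On A1, M sits at bearing -90° from F; a 57° counterclockwise sweep puts N at bearing -33°, so N = F + 12.8·(cos -33°, sin -33°) = (62.3, 5.83). Tangency of A1 to NT means the radius FN is perpendicular to NT, so NT runs along (−sin -33°, cos -33°); with |NT| = 10.8, T = (68.2, 14.9). Then |QT| = |T − Q| = 69.8.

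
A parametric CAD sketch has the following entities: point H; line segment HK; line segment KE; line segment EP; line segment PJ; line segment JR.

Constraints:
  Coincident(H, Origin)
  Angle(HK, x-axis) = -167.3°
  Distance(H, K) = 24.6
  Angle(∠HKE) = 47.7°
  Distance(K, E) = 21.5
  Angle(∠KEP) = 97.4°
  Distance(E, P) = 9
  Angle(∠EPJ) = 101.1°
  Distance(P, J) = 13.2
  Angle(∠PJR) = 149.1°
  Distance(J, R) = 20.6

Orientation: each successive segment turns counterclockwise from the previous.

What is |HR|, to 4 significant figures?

28.19

∠EPJ = 101.1° gives PJ at 126.5° from the x-axis; with |PJ| = 13.2, J = (-8.169, -0.4831). ∠PJR = 149.1° gives JR at 157.4° from the x-axis; with |JR| = 20.6, R = (-27.19, 7.433). Then |HR| = |R − H| = 28.19.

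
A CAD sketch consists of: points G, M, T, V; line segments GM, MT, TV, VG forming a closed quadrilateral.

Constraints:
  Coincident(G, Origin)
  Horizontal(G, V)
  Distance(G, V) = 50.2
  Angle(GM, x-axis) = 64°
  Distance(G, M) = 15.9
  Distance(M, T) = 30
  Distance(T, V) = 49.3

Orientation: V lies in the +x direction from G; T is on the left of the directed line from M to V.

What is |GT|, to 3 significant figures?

45.9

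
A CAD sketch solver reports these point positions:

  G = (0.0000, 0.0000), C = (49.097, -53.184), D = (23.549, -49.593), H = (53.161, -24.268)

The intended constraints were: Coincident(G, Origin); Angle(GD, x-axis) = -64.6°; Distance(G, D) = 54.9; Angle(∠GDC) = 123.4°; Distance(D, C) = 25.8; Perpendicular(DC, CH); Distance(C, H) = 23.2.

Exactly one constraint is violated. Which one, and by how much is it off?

Distance(C, H) = 23.2 — off by 6.00.

G = (0.00, 0.00) ✓; GD at -64.60° ✓; |GD| = 54.90 ✓; ∠GDC = 123.4° ✓; |DC| = 25.80 ✓; ∠(DC, CH) = 90.00° ✓; |CH| = 29.20 ✗.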